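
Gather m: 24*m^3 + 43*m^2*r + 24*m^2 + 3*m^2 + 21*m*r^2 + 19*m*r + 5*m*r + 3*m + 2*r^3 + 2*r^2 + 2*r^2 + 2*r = 24*m^3 + m^2*(43*r + 27) + m*(21*r^2 + 24*r + 3) + 2*r^3 + 4*r^2 + 2*r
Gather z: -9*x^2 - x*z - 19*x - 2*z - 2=-9*x^2 - 19*x + z*(-x - 2) - 2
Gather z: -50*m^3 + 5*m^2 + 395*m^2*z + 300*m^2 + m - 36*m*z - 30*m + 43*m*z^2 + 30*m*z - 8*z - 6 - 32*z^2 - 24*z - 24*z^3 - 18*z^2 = -50*m^3 + 305*m^2 - 29*m - 24*z^3 + z^2*(43*m - 50) + z*(395*m^2 - 6*m - 32) - 6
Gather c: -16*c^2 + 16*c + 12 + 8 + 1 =-16*c^2 + 16*c + 21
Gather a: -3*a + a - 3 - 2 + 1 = -2*a - 4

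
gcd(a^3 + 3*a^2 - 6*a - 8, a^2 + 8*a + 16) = a + 4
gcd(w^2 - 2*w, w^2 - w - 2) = w - 2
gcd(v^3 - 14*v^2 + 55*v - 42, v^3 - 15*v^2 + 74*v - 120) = v - 6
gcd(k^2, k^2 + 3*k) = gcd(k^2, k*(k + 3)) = k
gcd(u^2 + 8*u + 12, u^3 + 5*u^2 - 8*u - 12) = u + 6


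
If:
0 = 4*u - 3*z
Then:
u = 3*z/4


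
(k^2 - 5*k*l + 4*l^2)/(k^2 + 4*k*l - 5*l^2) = (k - 4*l)/(k + 5*l)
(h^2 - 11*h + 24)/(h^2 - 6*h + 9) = (h - 8)/(h - 3)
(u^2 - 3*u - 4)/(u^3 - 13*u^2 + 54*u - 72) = (u + 1)/(u^2 - 9*u + 18)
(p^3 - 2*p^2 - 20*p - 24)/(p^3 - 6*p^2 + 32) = (p^2 - 4*p - 12)/(p^2 - 8*p + 16)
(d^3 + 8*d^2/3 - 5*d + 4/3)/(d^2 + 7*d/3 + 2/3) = (3*d^3 + 8*d^2 - 15*d + 4)/(3*d^2 + 7*d + 2)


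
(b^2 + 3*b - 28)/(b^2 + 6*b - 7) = (b - 4)/(b - 1)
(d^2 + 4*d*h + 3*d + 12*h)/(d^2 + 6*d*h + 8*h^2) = (d + 3)/(d + 2*h)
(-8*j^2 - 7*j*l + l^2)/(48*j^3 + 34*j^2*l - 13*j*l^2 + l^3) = -1/(6*j - l)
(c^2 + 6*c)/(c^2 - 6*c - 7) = c*(c + 6)/(c^2 - 6*c - 7)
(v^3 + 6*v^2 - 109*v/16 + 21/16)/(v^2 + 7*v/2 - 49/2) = (16*v^2 - 16*v + 3)/(8*(2*v - 7))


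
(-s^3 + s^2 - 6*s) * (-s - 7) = s^4 + 6*s^3 - s^2 + 42*s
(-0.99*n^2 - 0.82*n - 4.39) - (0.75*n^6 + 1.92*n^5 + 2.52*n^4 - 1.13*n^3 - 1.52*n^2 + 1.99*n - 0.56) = -0.75*n^6 - 1.92*n^5 - 2.52*n^4 + 1.13*n^3 + 0.53*n^2 - 2.81*n - 3.83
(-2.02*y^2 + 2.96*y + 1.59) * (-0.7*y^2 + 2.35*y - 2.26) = 1.414*y^4 - 6.819*y^3 + 10.4082*y^2 - 2.9531*y - 3.5934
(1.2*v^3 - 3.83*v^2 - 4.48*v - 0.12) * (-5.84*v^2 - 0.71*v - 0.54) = -7.008*v^5 + 21.5152*v^4 + 28.2345*v^3 + 5.9498*v^2 + 2.5044*v + 0.0648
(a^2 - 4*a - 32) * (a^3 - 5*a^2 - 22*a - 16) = a^5 - 9*a^4 - 34*a^3 + 232*a^2 + 768*a + 512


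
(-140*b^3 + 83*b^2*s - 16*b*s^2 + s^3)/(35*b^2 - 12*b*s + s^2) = -4*b + s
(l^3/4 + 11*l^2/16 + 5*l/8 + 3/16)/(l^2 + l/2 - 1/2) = (4*l^2 + 7*l + 3)/(8*(2*l - 1))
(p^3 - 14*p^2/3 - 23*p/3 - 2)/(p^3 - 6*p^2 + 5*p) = (3*p^3 - 14*p^2 - 23*p - 6)/(3*p*(p^2 - 6*p + 5))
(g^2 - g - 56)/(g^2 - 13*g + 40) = (g + 7)/(g - 5)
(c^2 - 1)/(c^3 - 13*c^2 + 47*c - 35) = (c + 1)/(c^2 - 12*c + 35)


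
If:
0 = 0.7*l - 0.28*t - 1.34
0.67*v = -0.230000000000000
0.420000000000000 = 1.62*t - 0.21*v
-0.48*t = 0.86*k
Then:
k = -0.12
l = 2.00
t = 0.21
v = -0.34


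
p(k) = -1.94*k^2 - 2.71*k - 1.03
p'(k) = -3.88*k - 2.71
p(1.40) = -8.63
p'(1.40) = -8.14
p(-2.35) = -5.38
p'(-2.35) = 6.41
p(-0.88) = -0.15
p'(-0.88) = 0.70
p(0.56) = -3.16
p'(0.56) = -4.88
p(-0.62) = -0.10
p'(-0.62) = -0.30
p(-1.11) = -0.41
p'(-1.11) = 1.60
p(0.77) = -4.27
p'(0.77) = -5.70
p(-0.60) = -0.10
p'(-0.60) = -0.38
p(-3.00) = -10.36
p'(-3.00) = 8.93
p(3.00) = -26.62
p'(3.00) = -14.35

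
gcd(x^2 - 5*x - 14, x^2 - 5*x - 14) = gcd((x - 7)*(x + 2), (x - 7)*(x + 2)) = x^2 - 5*x - 14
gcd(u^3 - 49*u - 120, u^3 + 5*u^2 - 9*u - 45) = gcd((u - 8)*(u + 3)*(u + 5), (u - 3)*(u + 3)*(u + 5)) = u^2 + 8*u + 15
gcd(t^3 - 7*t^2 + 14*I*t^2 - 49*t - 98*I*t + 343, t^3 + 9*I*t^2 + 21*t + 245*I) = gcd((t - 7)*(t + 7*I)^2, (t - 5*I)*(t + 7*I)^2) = t^2 + 14*I*t - 49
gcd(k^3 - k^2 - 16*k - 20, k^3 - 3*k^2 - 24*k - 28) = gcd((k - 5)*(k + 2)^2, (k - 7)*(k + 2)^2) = k^2 + 4*k + 4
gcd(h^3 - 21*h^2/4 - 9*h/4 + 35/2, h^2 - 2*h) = h - 2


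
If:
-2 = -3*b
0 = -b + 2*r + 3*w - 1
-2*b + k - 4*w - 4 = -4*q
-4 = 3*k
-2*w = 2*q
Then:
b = 2/3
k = -4/3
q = 5/6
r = 25/12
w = -5/6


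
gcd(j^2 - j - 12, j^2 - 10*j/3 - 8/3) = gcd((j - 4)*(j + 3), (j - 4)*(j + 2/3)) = j - 4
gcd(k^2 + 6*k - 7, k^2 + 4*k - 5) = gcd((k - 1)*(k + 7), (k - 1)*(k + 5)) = k - 1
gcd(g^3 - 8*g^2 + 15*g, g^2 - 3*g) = g^2 - 3*g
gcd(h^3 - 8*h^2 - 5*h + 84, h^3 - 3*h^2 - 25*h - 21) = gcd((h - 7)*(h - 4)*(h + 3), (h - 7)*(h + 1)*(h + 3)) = h^2 - 4*h - 21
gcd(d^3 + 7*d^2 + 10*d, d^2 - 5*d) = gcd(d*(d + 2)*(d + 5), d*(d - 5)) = d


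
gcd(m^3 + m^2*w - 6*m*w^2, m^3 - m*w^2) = m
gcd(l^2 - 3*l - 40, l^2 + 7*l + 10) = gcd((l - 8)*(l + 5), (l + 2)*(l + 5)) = l + 5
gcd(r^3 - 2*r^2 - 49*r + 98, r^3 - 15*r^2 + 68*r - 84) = r^2 - 9*r + 14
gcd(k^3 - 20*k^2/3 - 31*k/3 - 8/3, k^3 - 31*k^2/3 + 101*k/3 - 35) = 1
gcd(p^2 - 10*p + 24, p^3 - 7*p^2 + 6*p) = p - 6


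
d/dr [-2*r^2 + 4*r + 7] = 4 - 4*r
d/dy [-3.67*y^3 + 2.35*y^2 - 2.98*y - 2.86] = -11.01*y^2 + 4.7*y - 2.98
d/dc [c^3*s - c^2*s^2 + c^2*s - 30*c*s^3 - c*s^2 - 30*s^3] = s*(3*c^2 - 2*c*s + 2*c - 30*s^2 - s)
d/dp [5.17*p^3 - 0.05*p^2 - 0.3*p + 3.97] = 15.51*p^2 - 0.1*p - 0.3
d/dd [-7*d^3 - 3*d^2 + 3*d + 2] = -21*d^2 - 6*d + 3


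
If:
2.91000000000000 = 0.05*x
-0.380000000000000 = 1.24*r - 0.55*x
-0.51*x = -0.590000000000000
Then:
No Solution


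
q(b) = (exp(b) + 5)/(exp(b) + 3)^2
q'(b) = exp(b)/(exp(b) + 3)^2 - 2*(exp(b) + 5)*exp(b)/(exp(b) + 3)^3 = (-exp(b) - 7)*exp(b)/(exp(b) + 3)^3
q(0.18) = 0.35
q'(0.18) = -0.13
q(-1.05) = 0.48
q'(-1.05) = -0.07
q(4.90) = 0.01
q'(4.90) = -0.01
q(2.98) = 0.05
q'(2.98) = -0.04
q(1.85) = 0.13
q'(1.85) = -0.10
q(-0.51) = 0.43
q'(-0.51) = -0.10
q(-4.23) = 0.55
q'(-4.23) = -0.00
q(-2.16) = 0.53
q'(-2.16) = -0.03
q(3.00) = 0.05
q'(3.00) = -0.04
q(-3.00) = 0.54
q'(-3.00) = -0.01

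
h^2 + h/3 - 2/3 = (h - 2/3)*(h + 1)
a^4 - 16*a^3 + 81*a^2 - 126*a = a*(a - 7)*(a - 6)*(a - 3)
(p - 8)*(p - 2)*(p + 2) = p^3 - 8*p^2 - 4*p + 32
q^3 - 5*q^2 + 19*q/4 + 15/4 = (q - 3)*(q - 5/2)*(q + 1/2)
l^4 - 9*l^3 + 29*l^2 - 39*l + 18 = (l - 3)^2*(l - 2)*(l - 1)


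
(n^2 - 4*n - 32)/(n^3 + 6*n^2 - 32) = (n - 8)/(n^2 + 2*n - 8)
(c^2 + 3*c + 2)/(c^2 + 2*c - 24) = (c^2 + 3*c + 2)/(c^2 + 2*c - 24)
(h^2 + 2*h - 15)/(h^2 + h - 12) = (h + 5)/(h + 4)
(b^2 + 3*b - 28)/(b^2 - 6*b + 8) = (b + 7)/(b - 2)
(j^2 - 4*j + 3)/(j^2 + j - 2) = (j - 3)/(j + 2)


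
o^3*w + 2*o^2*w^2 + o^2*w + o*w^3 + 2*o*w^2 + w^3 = (o + w)^2*(o*w + w)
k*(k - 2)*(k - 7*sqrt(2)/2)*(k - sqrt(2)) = k^4 - 9*sqrt(2)*k^3/2 - 2*k^3 + 7*k^2 + 9*sqrt(2)*k^2 - 14*k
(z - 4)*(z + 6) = z^2 + 2*z - 24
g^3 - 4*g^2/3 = g^2*(g - 4/3)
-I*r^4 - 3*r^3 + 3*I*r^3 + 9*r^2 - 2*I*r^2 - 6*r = r*(r - 2)*(r - 3*I)*(-I*r + I)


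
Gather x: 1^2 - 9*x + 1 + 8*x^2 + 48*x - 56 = 8*x^2 + 39*x - 54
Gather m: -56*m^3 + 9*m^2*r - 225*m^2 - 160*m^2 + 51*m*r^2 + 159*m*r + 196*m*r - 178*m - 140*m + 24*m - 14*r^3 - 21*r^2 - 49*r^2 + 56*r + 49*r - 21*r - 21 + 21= -56*m^3 + m^2*(9*r - 385) + m*(51*r^2 + 355*r - 294) - 14*r^3 - 70*r^2 + 84*r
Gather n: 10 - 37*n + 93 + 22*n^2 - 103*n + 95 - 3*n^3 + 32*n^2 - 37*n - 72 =-3*n^3 + 54*n^2 - 177*n + 126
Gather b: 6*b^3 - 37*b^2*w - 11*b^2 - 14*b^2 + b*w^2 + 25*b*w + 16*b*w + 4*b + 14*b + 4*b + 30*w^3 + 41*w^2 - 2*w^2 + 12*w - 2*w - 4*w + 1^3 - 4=6*b^3 + b^2*(-37*w - 25) + b*(w^2 + 41*w + 22) + 30*w^3 + 39*w^2 + 6*w - 3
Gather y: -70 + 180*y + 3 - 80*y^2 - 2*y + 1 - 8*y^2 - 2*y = -88*y^2 + 176*y - 66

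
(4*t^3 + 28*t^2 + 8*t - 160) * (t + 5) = 4*t^4 + 48*t^3 + 148*t^2 - 120*t - 800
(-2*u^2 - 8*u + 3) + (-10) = -2*u^2 - 8*u - 7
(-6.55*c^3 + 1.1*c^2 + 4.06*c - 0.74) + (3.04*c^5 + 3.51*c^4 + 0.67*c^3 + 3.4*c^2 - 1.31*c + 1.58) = 3.04*c^5 + 3.51*c^4 - 5.88*c^3 + 4.5*c^2 + 2.75*c + 0.84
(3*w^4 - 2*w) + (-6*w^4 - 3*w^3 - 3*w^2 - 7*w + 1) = -3*w^4 - 3*w^3 - 3*w^2 - 9*w + 1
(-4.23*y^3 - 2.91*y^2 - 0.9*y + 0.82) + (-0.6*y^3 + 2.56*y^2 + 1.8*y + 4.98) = -4.83*y^3 - 0.35*y^2 + 0.9*y + 5.8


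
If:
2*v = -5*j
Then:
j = -2*v/5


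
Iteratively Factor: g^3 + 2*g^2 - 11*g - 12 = (g - 3)*(g^2 + 5*g + 4) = (g - 3)*(g + 1)*(g + 4)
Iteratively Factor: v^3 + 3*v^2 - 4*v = (v - 1)*(v^2 + 4*v) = v*(v - 1)*(v + 4)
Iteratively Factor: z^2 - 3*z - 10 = (z - 5)*(z + 2)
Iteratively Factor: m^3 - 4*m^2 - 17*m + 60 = (m - 3)*(m^2 - m - 20) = (m - 5)*(m - 3)*(m + 4)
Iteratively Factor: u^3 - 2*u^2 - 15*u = (u + 3)*(u^2 - 5*u) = (u - 5)*(u + 3)*(u)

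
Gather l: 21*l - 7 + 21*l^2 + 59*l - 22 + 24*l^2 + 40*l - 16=45*l^2 + 120*l - 45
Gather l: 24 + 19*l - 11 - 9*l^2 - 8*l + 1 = -9*l^2 + 11*l + 14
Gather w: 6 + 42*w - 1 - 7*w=35*w + 5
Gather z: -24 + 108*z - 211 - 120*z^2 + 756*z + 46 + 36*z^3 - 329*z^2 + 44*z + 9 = 36*z^3 - 449*z^2 + 908*z - 180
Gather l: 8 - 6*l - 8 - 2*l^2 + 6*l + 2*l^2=0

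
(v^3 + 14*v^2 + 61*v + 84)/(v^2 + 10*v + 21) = v + 4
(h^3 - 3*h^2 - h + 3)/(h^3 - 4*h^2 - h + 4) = (h - 3)/(h - 4)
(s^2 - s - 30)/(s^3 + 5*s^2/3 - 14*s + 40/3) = 3*(s - 6)/(3*s^2 - 10*s + 8)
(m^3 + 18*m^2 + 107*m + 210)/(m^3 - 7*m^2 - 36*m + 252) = (m^2 + 12*m + 35)/(m^2 - 13*m + 42)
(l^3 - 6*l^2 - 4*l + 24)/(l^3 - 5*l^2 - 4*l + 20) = (l - 6)/(l - 5)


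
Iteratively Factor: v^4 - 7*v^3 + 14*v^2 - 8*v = (v - 1)*(v^3 - 6*v^2 + 8*v) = (v - 2)*(v - 1)*(v^2 - 4*v) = (v - 4)*(v - 2)*(v - 1)*(v)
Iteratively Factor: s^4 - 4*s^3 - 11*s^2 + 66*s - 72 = (s - 3)*(s^3 - s^2 - 14*s + 24) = (s - 3)*(s + 4)*(s^2 - 5*s + 6) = (s - 3)*(s - 2)*(s + 4)*(s - 3)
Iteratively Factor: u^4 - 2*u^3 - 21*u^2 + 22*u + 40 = (u + 4)*(u^3 - 6*u^2 + 3*u + 10) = (u - 2)*(u + 4)*(u^2 - 4*u - 5) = (u - 5)*(u - 2)*(u + 4)*(u + 1)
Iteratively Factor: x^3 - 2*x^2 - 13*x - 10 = (x - 5)*(x^2 + 3*x + 2) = (x - 5)*(x + 2)*(x + 1)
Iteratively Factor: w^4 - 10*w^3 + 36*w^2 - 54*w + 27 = (w - 3)*(w^3 - 7*w^2 + 15*w - 9) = (w - 3)^2*(w^2 - 4*w + 3) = (w - 3)^3*(w - 1)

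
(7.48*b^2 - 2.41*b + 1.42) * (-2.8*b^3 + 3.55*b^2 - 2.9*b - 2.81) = -20.944*b^5 + 33.302*b^4 - 34.2235*b^3 - 8.9888*b^2 + 2.6541*b - 3.9902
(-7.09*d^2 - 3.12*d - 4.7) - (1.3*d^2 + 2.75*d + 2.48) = -8.39*d^2 - 5.87*d - 7.18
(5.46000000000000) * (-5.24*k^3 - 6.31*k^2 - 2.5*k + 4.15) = -28.6104*k^3 - 34.4526*k^2 - 13.65*k + 22.659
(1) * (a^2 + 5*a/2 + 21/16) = a^2 + 5*a/2 + 21/16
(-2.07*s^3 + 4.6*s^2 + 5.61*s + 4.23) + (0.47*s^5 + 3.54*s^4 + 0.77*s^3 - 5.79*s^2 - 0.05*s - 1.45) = 0.47*s^5 + 3.54*s^4 - 1.3*s^3 - 1.19*s^2 + 5.56*s + 2.78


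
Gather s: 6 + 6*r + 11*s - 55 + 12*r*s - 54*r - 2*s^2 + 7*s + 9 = -48*r - 2*s^2 + s*(12*r + 18) - 40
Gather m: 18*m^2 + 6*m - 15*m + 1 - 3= 18*m^2 - 9*m - 2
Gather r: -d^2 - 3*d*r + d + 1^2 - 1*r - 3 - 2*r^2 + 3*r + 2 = -d^2 + d - 2*r^2 + r*(2 - 3*d)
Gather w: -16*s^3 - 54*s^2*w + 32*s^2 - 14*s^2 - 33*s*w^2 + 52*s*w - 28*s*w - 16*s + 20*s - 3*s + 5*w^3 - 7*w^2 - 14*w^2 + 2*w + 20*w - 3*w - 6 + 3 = -16*s^3 + 18*s^2 + s + 5*w^3 + w^2*(-33*s - 21) + w*(-54*s^2 + 24*s + 19) - 3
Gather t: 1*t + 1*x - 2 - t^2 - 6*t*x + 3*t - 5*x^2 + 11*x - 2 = -t^2 + t*(4 - 6*x) - 5*x^2 + 12*x - 4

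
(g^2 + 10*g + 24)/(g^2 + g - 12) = (g + 6)/(g - 3)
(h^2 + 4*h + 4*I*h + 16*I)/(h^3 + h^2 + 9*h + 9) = (h^2 + 4*h*(1 + I) + 16*I)/(h^3 + h^2 + 9*h + 9)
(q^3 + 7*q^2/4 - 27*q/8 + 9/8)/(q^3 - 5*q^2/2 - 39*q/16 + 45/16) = 2*(2*q^2 + 5*q - 3)/(4*q^2 - 7*q - 15)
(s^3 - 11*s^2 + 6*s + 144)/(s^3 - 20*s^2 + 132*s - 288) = (s + 3)/(s - 6)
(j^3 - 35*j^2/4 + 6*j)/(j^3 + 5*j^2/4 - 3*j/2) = (j - 8)/(j + 2)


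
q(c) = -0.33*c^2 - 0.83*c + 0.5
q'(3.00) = -2.81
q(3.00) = -4.96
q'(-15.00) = 9.07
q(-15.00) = -61.30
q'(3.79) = -3.33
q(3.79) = -7.39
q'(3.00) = -2.81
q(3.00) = -4.96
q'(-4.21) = 1.95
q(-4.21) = -1.85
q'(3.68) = -3.26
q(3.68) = -7.02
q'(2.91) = -2.75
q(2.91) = -4.71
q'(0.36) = -1.07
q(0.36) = 0.16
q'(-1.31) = 0.03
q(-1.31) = 1.02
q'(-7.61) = 4.19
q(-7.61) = -12.29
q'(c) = -0.66*c - 0.83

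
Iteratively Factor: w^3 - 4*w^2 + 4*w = (w)*(w^2 - 4*w + 4) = w*(w - 2)*(w - 2)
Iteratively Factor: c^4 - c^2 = (c - 1)*(c^3 + c^2) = c*(c - 1)*(c^2 + c) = c*(c - 1)*(c + 1)*(c)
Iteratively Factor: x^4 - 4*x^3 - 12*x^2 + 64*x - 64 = (x - 4)*(x^3 - 12*x + 16) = (x - 4)*(x + 4)*(x^2 - 4*x + 4) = (x - 4)*(x - 2)*(x + 4)*(x - 2)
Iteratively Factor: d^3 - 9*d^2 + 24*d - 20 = (d - 2)*(d^2 - 7*d + 10) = (d - 5)*(d - 2)*(d - 2)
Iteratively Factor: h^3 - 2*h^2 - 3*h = (h - 3)*(h^2 + h) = h*(h - 3)*(h + 1)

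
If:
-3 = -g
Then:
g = 3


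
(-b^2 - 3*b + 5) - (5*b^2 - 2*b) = -6*b^2 - b + 5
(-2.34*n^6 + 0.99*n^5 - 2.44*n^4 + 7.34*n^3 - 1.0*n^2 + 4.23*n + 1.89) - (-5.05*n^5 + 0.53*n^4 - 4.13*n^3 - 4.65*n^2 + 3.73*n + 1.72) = -2.34*n^6 + 6.04*n^5 - 2.97*n^4 + 11.47*n^3 + 3.65*n^2 + 0.5*n + 0.17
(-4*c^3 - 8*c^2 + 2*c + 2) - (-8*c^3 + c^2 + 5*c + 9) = 4*c^3 - 9*c^2 - 3*c - 7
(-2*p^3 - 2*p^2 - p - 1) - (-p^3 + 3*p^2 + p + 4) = -p^3 - 5*p^2 - 2*p - 5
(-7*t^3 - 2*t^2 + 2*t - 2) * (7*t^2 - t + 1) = -49*t^5 - 7*t^4 + 9*t^3 - 18*t^2 + 4*t - 2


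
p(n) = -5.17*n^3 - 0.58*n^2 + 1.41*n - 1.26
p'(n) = -15.51*n^2 - 1.16*n + 1.41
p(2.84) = -120.36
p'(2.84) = -126.98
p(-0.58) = -1.26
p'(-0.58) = -3.13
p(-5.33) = 757.59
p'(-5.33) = -433.03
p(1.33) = -12.57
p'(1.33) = -27.57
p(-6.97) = 1711.34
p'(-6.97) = -743.99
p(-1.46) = 11.53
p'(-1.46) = -29.96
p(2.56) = -88.19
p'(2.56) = -103.21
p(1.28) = -11.25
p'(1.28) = -25.49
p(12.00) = -9001.62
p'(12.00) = -2245.95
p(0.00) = -1.26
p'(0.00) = 1.41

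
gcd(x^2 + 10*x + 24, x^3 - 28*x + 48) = x + 6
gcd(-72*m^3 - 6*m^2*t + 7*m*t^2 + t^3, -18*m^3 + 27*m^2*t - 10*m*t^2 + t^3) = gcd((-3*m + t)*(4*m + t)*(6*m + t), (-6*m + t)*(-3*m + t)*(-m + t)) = -3*m + t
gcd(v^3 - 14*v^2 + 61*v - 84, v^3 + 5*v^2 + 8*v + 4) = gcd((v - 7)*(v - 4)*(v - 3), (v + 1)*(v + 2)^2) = 1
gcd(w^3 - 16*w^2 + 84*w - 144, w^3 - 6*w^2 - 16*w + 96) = w^2 - 10*w + 24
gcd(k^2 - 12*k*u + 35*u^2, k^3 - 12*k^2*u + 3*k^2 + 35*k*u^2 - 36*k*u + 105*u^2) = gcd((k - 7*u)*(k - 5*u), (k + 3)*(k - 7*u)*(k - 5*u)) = k^2 - 12*k*u + 35*u^2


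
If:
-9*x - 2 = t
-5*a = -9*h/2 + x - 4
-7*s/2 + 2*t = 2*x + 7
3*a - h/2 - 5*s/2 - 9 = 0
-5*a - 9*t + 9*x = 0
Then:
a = 20034/18325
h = 5404/18325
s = -8602/3665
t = -13682/18325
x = -2552/18325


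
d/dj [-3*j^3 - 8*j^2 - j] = -9*j^2 - 16*j - 1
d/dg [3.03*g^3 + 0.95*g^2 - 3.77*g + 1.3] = 9.09*g^2 + 1.9*g - 3.77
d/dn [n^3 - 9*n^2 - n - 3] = 3*n^2 - 18*n - 1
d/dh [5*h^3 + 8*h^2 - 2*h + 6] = 15*h^2 + 16*h - 2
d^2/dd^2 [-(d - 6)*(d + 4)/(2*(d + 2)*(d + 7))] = (11*d^3 + 114*d^2 + 564*d + 1160)/(d^6 + 27*d^5 + 285*d^4 + 1485*d^3 + 3990*d^2 + 5292*d + 2744)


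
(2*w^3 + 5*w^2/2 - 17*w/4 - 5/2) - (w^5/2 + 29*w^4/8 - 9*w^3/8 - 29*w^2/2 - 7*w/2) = -w^5/2 - 29*w^4/8 + 25*w^3/8 + 17*w^2 - 3*w/4 - 5/2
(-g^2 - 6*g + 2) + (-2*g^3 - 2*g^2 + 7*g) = -2*g^3 - 3*g^2 + g + 2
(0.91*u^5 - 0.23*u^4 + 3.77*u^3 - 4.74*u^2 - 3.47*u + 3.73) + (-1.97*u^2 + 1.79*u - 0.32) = 0.91*u^5 - 0.23*u^4 + 3.77*u^3 - 6.71*u^2 - 1.68*u + 3.41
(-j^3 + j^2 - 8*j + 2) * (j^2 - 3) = -j^5 + j^4 - 5*j^3 - j^2 + 24*j - 6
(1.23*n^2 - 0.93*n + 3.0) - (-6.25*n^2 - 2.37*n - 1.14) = 7.48*n^2 + 1.44*n + 4.14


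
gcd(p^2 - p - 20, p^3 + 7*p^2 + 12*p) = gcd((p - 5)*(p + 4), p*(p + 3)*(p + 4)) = p + 4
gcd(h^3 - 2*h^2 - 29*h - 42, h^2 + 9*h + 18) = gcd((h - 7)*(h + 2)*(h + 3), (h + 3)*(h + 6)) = h + 3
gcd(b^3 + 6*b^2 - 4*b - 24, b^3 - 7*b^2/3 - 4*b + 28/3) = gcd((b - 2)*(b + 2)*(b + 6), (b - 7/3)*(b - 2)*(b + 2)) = b^2 - 4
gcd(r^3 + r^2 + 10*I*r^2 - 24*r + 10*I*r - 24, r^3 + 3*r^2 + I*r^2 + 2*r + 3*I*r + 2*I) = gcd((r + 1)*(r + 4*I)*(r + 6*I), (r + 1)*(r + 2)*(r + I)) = r + 1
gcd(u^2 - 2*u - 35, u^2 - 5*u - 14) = u - 7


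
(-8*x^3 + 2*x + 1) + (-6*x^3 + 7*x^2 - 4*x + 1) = -14*x^3 + 7*x^2 - 2*x + 2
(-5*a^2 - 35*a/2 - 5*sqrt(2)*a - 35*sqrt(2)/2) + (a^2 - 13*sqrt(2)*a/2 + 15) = -4*a^2 - 35*a/2 - 23*sqrt(2)*a/2 - 35*sqrt(2)/2 + 15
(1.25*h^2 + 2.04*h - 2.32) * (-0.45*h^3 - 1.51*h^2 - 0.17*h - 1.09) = -0.5625*h^5 - 2.8055*h^4 - 2.2489*h^3 + 1.7939*h^2 - 1.8292*h + 2.5288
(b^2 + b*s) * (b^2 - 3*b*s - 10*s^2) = b^4 - 2*b^3*s - 13*b^2*s^2 - 10*b*s^3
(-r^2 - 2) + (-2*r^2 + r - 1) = -3*r^2 + r - 3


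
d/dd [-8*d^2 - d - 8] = -16*d - 1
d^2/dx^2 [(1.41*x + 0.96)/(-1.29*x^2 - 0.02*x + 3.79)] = (-(1.41*x + 0.96)*(2.58*x + 0.02)*(5.16*x + 0.04) + (10.9134*x + 2.5332)*(1.29*x^2 + 0.02*x - 3.79))/(1.29*x^2 + 0.02*x - 3.79)^3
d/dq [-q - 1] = -1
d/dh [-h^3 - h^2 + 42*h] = -3*h^2 - 2*h + 42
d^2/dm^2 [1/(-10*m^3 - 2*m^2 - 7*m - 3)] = 2*(2*(15*m + 1)*(10*m^3 + 2*m^2 + 7*m + 3) - (30*m^2 + 4*m + 7)^2)/(10*m^3 + 2*m^2 + 7*m + 3)^3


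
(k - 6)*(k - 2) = k^2 - 8*k + 12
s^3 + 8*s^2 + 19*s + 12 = (s + 1)*(s + 3)*(s + 4)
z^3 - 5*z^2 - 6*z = z*(z - 6)*(z + 1)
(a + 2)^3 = a^3 + 6*a^2 + 12*a + 8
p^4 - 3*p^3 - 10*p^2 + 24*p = p*(p - 4)*(p - 2)*(p + 3)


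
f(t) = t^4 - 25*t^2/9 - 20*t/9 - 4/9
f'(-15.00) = -13418.89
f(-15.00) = 50032.89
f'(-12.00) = -6847.56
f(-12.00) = 20362.22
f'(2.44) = 42.33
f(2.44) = 13.04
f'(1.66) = 6.85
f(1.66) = -4.19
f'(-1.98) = -22.27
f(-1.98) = 8.44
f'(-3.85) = -209.10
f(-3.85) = 186.64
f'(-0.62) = 0.27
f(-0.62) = 0.01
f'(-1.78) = -14.89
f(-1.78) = 4.75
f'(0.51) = -4.52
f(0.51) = -2.23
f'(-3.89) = -216.07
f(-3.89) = 195.15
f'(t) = 4*t^3 - 50*t/9 - 20/9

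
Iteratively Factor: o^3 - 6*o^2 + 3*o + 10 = (o - 5)*(o^2 - o - 2) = (o - 5)*(o + 1)*(o - 2)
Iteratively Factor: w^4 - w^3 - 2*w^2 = (w)*(w^3 - w^2 - 2*w) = w*(w - 2)*(w^2 + w) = w^2*(w - 2)*(w + 1)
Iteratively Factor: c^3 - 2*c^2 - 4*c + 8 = (c - 2)*(c^2 - 4) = (c - 2)*(c + 2)*(c - 2)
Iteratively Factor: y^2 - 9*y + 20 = (y - 4)*(y - 5)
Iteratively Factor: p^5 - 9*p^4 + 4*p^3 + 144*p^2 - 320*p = (p + 4)*(p^4 - 13*p^3 + 56*p^2 - 80*p) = (p - 5)*(p + 4)*(p^3 - 8*p^2 + 16*p) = p*(p - 5)*(p + 4)*(p^2 - 8*p + 16) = p*(p - 5)*(p - 4)*(p + 4)*(p - 4)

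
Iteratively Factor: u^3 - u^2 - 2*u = (u - 2)*(u^2 + u) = (u - 2)*(u + 1)*(u)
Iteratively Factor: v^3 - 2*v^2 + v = (v - 1)*(v^2 - v) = v*(v - 1)*(v - 1)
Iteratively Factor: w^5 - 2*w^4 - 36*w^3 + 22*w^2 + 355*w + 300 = (w + 4)*(w^4 - 6*w^3 - 12*w^2 + 70*w + 75) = (w + 3)*(w + 4)*(w^3 - 9*w^2 + 15*w + 25) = (w - 5)*(w + 3)*(w + 4)*(w^2 - 4*w - 5) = (w - 5)*(w + 1)*(w + 3)*(w + 4)*(w - 5)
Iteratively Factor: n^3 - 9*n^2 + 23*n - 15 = (n - 1)*(n^2 - 8*n + 15) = (n - 5)*(n - 1)*(n - 3)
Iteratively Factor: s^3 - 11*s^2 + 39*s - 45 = (s - 3)*(s^2 - 8*s + 15) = (s - 5)*(s - 3)*(s - 3)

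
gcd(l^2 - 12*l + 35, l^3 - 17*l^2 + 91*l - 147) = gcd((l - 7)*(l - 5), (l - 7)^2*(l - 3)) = l - 7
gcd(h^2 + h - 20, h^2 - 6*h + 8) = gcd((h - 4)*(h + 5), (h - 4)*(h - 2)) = h - 4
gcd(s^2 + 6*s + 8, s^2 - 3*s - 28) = s + 4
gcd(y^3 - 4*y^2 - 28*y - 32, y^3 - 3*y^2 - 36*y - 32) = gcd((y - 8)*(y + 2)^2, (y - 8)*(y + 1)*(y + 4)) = y - 8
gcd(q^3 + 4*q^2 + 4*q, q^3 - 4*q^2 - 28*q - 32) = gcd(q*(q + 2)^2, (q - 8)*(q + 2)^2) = q^2 + 4*q + 4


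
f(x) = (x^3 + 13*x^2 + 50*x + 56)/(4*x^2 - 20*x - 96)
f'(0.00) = -0.40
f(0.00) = -0.58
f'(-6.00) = 0.03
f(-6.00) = 0.05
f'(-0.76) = -0.30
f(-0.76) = -0.32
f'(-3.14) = -4.72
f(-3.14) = -0.61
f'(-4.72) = -0.03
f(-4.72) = 0.05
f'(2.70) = -1.21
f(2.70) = -2.53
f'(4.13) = -2.48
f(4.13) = -5.03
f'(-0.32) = -0.35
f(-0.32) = -0.46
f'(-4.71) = -0.03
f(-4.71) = 0.05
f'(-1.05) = -0.27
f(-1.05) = -0.24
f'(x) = (20 - 8*x)*(x^3 + 13*x^2 + 50*x + 56)/(4*x^2 - 20*x - 96)^2 + (3*x^2 + 26*x + 50)/(4*x^2 - 20*x - 96) = (x^4 - 10*x^3 - 187*x^2 - 736*x - 920)/(4*(x^4 - 10*x^3 - 23*x^2 + 240*x + 576))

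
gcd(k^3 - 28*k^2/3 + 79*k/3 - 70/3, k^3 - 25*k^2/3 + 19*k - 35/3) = k^2 - 22*k/3 + 35/3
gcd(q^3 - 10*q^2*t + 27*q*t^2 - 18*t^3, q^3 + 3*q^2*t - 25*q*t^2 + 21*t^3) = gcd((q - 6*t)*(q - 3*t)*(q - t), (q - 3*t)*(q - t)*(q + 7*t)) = q^2 - 4*q*t + 3*t^2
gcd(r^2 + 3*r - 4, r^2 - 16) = r + 4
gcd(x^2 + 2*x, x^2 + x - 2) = x + 2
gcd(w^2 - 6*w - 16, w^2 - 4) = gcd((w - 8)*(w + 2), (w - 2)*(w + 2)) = w + 2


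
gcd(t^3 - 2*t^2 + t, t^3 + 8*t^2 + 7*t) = t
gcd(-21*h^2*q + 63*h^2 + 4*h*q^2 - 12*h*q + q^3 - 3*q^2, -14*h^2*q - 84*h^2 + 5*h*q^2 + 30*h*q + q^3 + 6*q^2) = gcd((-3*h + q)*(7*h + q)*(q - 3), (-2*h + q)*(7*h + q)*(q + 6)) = 7*h + q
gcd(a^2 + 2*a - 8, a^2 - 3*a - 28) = a + 4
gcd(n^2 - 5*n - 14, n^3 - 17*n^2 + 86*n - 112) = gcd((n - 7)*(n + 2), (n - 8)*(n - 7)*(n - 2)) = n - 7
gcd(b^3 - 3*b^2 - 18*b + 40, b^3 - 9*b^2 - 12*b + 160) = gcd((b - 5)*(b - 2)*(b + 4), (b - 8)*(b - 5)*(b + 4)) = b^2 - b - 20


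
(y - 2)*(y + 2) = y^2 - 4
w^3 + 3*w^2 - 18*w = w*(w - 3)*(w + 6)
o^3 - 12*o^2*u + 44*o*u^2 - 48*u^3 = (o - 6*u)*(o - 4*u)*(o - 2*u)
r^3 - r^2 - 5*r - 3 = (r - 3)*(r + 1)^2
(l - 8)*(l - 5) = l^2 - 13*l + 40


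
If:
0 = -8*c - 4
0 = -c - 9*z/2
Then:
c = -1/2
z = 1/9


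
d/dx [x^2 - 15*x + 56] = 2*x - 15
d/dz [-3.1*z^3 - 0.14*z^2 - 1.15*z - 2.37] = -9.3*z^2 - 0.28*z - 1.15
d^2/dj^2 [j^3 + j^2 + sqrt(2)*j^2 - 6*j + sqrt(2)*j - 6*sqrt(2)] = 6*j + 2 + 2*sqrt(2)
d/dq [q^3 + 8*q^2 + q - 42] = 3*q^2 + 16*q + 1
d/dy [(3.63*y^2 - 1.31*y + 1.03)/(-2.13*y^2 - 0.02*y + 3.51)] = (-2.8629*y^2 + 29.8704*y - 4.5775)/(4.5369*y^4 + 0.0852*y^3 - 14.9522*y^2 - 0.1404*y + 12.3201)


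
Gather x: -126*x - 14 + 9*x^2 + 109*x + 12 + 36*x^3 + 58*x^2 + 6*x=36*x^3 + 67*x^2 - 11*x - 2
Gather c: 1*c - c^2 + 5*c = -c^2 + 6*c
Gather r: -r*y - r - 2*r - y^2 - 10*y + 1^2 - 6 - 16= r*(-y - 3) - y^2 - 10*y - 21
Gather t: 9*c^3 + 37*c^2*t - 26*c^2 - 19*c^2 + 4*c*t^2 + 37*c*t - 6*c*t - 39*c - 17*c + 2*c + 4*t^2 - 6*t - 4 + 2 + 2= 9*c^3 - 45*c^2 - 54*c + t^2*(4*c + 4) + t*(37*c^2 + 31*c - 6)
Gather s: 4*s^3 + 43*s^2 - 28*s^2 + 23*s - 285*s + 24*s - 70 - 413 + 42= 4*s^3 + 15*s^2 - 238*s - 441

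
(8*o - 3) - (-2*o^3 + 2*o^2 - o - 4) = 2*o^3 - 2*o^2 + 9*o + 1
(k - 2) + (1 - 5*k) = -4*k - 1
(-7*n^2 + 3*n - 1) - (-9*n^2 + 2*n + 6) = 2*n^2 + n - 7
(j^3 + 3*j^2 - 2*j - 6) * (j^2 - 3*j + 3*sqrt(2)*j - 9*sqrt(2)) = j^5 + 3*sqrt(2)*j^4 - 11*j^3 - 33*sqrt(2)*j^2 + 18*j + 54*sqrt(2)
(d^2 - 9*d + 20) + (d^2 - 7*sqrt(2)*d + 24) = 2*d^2 - 7*sqrt(2)*d - 9*d + 44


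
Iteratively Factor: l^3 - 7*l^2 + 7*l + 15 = (l - 5)*(l^2 - 2*l - 3) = (l - 5)*(l + 1)*(l - 3)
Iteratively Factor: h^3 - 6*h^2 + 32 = (h - 4)*(h^2 - 2*h - 8) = (h - 4)*(h + 2)*(h - 4)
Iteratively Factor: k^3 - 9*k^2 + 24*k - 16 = (k - 1)*(k^2 - 8*k + 16) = (k - 4)*(k - 1)*(k - 4)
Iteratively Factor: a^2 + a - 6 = (a - 2)*(a + 3)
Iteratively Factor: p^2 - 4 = (p - 2)*(p + 2)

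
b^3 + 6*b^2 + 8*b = b*(b + 2)*(b + 4)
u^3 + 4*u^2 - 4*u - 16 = (u - 2)*(u + 2)*(u + 4)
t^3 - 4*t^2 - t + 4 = (t - 4)*(t - 1)*(t + 1)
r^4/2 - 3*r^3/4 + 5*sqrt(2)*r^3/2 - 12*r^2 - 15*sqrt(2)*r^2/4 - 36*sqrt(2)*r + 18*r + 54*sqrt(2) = (r/2 + sqrt(2))*(r - 3/2)*(r - 3*sqrt(2))*(r + 6*sqrt(2))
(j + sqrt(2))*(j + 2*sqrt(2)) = j^2 + 3*sqrt(2)*j + 4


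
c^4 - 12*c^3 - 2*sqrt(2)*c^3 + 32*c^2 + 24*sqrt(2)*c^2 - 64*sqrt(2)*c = c*(c - 8)*(c - 4)*(c - 2*sqrt(2))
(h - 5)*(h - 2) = h^2 - 7*h + 10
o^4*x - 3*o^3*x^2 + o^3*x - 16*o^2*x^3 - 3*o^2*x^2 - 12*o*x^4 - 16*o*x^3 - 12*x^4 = (o - 6*x)*(o + x)*(o + 2*x)*(o*x + x)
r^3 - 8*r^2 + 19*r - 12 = (r - 4)*(r - 3)*(r - 1)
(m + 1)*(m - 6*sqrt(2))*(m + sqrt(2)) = m^3 - 5*sqrt(2)*m^2 + m^2 - 12*m - 5*sqrt(2)*m - 12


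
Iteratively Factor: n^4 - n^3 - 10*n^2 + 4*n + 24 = (n + 2)*(n^3 - 3*n^2 - 4*n + 12) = (n + 2)^2*(n^2 - 5*n + 6) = (n - 3)*(n + 2)^2*(n - 2)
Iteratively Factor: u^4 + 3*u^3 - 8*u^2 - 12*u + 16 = (u + 2)*(u^3 + u^2 - 10*u + 8) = (u + 2)*(u + 4)*(u^2 - 3*u + 2) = (u - 1)*(u + 2)*(u + 4)*(u - 2)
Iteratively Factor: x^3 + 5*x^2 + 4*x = (x + 1)*(x^2 + 4*x) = (x + 1)*(x + 4)*(x)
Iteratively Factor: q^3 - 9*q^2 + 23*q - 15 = (q - 5)*(q^2 - 4*q + 3) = (q - 5)*(q - 3)*(q - 1)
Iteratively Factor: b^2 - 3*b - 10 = (b - 5)*(b + 2)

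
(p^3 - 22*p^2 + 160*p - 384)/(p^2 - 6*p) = p - 16 + 64/p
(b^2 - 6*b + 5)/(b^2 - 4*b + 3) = (b - 5)/(b - 3)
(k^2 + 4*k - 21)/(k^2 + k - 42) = (k - 3)/(k - 6)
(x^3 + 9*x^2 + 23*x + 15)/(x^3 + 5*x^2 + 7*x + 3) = (x + 5)/(x + 1)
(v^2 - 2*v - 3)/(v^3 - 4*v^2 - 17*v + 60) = (v + 1)/(v^2 - v - 20)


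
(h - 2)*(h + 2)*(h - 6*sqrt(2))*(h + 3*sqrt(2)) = h^4 - 3*sqrt(2)*h^3 - 40*h^2 + 12*sqrt(2)*h + 144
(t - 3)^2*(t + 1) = t^3 - 5*t^2 + 3*t + 9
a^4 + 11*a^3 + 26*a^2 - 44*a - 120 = (a - 2)*(a + 2)*(a + 5)*(a + 6)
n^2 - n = n*(n - 1)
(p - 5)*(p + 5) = p^2 - 25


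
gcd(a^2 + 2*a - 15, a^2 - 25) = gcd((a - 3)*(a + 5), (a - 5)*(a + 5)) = a + 5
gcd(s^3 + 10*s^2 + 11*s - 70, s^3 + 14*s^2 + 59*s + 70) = s^2 + 12*s + 35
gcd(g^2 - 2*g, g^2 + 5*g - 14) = g - 2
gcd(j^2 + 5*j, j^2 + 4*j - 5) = j + 5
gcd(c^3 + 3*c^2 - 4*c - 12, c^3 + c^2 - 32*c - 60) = c + 2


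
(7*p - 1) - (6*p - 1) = p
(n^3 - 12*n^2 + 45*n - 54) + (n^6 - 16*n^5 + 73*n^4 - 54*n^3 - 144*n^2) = n^6 - 16*n^5 + 73*n^4 - 53*n^3 - 156*n^2 + 45*n - 54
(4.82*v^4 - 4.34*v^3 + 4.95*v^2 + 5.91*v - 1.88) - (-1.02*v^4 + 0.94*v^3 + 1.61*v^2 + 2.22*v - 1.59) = 5.84*v^4 - 5.28*v^3 + 3.34*v^2 + 3.69*v - 0.29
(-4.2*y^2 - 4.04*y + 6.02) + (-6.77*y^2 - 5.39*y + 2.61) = -10.97*y^2 - 9.43*y + 8.63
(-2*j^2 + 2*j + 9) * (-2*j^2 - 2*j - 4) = 4*j^4 - 14*j^2 - 26*j - 36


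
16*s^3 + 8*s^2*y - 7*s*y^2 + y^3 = (-4*s + y)^2*(s + y)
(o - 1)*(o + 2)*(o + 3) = o^3 + 4*o^2 + o - 6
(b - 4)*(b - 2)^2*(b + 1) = b^4 - 7*b^3 + 12*b^2 + 4*b - 16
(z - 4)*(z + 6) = z^2 + 2*z - 24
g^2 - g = g*(g - 1)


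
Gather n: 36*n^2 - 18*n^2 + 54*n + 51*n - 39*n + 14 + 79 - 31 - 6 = 18*n^2 + 66*n + 56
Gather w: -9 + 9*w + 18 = 9*w + 9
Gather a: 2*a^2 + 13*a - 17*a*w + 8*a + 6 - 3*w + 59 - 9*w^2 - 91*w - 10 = 2*a^2 + a*(21 - 17*w) - 9*w^2 - 94*w + 55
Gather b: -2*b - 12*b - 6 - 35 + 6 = -14*b - 35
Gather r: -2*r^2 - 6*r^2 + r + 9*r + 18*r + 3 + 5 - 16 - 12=-8*r^2 + 28*r - 20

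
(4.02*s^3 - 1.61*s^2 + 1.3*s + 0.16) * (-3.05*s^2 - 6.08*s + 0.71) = -12.261*s^5 - 19.5311*s^4 + 8.678*s^3 - 9.5351*s^2 - 0.0498000000000001*s + 0.1136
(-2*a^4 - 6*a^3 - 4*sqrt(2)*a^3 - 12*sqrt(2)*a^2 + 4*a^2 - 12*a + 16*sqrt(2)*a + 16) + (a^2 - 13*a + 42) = -2*a^4 - 6*a^3 - 4*sqrt(2)*a^3 - 12*sqrt(2)*a^2 + 5*a^2 - 25*a + 16*sqrt(2)*a + 58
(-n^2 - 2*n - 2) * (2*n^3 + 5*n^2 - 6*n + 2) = -2*n^5 - 9*n^4 - 8*n^3 + 8*n - 4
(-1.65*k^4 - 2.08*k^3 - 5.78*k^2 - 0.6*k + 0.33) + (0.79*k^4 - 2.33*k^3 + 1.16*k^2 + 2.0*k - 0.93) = -0.86*k^4 - 4.41*k^3 - 4.62*k^2 + 1.4*k - 0.6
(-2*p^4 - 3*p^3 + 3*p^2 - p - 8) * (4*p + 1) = -8*p^5 - 14*p^4 + 9*p^3 - p^2 - 33*p - 8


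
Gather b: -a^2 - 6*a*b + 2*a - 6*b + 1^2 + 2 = -a^2 + 2*a + b*(-6*a - 6) + 3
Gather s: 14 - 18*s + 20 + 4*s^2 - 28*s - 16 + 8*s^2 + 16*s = 12*s^2 - 30*s + 18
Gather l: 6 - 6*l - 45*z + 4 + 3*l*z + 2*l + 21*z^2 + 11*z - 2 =l*(3*z - 4) + 21*z^2 - 34*z + 8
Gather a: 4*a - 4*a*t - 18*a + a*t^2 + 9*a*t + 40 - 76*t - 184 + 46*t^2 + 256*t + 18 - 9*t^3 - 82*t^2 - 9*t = a*(t^2 + 5*t - 14) - 9*t^3 - 36*t^2 + 171*t - 126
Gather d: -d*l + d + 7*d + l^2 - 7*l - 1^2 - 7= d*(8 - l) + l^2 - 7*l - 8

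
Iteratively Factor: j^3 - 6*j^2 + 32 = (j + 2)*(j^2 - 8*j + 16) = (j - 4)*(j + 2)*(j - 4)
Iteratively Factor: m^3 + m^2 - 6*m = (m - 2)*(m^2 + 3*m) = (m - 2)*(m + 3)*(m)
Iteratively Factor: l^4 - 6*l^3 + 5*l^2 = (l - 5)*(l^3 - l^2) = (l - 5)*(l - 1)*(l^2) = l*(l - 5)*(l - 1)*(l)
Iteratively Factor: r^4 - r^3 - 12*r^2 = (r - 4)*(r^3 + 3*r^2) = r*(r - 4)*(r^2 + 3*r) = r*(r - 4)*(r + 3)*(r)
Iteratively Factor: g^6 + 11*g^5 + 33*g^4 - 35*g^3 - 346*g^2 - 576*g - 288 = (g + 4)*(g^5 + 7*g^4 + 5*g^3 - 55*g^2 - 126*g - 72) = (g + 3)*(g + 4)*(g^4 + 4*g^3 - 7*g^2 - 34*g - 24) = (g + 3)*(g + 4)^2*(g^3 - 7*g - 6) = (g - 3)*(g + 3)*(g + 4)^2*(g^2 + 3*g + 2) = (g - 3)*(g + 1)*(g + 3)*(g + 4)^2*(g + 2)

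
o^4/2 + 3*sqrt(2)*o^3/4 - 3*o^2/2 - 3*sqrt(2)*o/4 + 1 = (o/2 + sqrt(2))*(o - 1)*(o + 1)*(o - sqrt(2)/2)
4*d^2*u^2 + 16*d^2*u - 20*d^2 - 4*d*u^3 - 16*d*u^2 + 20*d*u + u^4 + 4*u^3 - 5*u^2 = (-2*d + u)^2*(u - 1)*(u + 5)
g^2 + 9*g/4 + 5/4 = (g + 1)*(g + 5/4)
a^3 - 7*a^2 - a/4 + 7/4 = (a - 7)*(a - 1/2)*(a + 1/2)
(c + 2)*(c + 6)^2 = c^3 + 14*c^2 + 60*c + 72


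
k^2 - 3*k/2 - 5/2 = (k - 5/2)*(k + 1)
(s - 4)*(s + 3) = s^2 - s - 12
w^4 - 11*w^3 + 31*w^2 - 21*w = w*(w - 7)*(w - 3)*(w - 1)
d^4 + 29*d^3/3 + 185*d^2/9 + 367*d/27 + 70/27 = (d + 1/3)*(d + 2/3)*(d + 5/3)*(d + 7)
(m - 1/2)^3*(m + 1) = m^4 - m^3/2 - 3*m^2/4 + 5*m/8 - 1/8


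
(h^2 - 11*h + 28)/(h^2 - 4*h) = (h - 7)/h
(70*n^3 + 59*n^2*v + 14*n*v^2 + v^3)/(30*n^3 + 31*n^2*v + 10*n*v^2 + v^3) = (7*n + v)/(3*n + v)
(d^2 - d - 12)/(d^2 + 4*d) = (d^2 - d - 12)/(d*(d + 4))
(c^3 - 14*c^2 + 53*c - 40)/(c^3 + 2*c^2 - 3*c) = (c^2 - 13*c + 40)/(c*(c + 3))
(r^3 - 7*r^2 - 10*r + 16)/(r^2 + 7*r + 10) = (r^2 - 9*r + 8)/(r + 5)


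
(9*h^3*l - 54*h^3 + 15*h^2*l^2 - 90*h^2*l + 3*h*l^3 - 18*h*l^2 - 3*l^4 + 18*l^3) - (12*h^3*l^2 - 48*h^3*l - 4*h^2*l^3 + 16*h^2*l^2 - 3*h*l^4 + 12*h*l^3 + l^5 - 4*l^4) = -12*h^3*l^2 + 57*h^3*l - 54*h^3 + 4*h^2*l^3 - h^2*l^2 - 90*h^2*l + 3*h*l^4 - 9*h*l^3 - 18*h*l^2 - l^5 + l^4 + 18*l^3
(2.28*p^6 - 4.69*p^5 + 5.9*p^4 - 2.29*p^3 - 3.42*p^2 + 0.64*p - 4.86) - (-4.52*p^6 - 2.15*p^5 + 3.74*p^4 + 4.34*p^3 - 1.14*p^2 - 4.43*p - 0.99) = 6.8*p^6 - 2.54*p^5 + 2.16*p^4 - 6.63*p^3 - 2.28*p^2 + 5.07*p - 3.87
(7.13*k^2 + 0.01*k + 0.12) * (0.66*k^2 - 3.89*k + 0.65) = 4.7058*k^4 - 27.7291*k^3 + 4.6748*k^2 - 0.4603*k + 0.078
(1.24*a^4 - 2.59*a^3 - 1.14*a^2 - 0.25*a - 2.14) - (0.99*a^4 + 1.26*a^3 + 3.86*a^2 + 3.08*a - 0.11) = 0.25*a^4 - 3.85*a^3 - 5.0*a^2 - 3.33*a - 2.03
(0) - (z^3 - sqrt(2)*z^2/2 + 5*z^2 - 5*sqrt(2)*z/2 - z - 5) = -z^3 - 5*z^2 + sqrt(2)*z^2/2 + z + 5*sqrt(2)*z/2 + 5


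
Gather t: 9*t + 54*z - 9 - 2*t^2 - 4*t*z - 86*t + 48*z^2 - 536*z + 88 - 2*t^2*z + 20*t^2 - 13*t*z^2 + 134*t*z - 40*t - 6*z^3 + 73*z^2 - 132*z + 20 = t^2*(18 - 2*z) + t*(-13*z^2 + 130*z - 117) - 6*z^3 + 121*z^2 - 614*z + 99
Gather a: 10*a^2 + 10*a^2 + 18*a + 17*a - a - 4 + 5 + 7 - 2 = 20*a^2 + 34*a + 6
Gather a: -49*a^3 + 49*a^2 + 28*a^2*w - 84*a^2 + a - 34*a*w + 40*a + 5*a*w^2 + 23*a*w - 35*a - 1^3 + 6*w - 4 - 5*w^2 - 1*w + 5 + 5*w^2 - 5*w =-49*a^3 + a^2*(28*w - 35) + a*(5*w^2 - 11*w + 6)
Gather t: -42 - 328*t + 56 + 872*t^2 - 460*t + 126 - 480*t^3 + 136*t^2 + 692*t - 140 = -480*t^3 + 1008*t^2 - 96*t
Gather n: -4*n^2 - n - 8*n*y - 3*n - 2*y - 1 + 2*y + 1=-4*n^2 + n*(-8*y - 4)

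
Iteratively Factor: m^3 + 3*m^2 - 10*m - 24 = (m - 3)*(m^2 + 6*m + 8) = (m - 3)*(m + 4)*(m + 2)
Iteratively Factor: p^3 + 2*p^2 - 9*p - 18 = (p + 2)*(p^2 - 9) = (p + 2)*(p + 3)*(p - 3)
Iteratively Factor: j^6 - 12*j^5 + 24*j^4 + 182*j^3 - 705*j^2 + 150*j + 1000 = (j + 4)*(j^5 - 16*j^4 + 88*j^3 - 170*j^2 - 25*j + 250) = (j - 2)*(j + 4)*(j^4 - 14*j^3 + 60*j^2 - 50*j - 125) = (j - 5)*(j - 2)*(j + 4)*(j^3 - 9*j^2 + 15*j + 25) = (j - 5)^2*(j - 2)*(j + 4)*(j^2 - 4*j - 5) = (j - 5)^2*(j - 2)*(j + 1)*(j + 4)*(j - 5)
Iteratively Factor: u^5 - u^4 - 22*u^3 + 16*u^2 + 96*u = (u - 3)*(u^4 + 2*u^3 - 16*u^2 - 32*u) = (u - 3)*(u + 2)*(u^3 - 16*u) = (u - 3)*(u + 2)*(u + 4)*(u^2 - 4*u) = (u - 4)*(u - 3)*(u + 2)*(u + 4)*(u)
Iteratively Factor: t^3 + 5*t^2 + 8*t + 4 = (t + 2)*(t^2 + 3*t + 2) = (t + 2)^2*(t + 1)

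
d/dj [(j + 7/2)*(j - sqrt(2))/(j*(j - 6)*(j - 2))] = (-j^4 - 7*j^3 + 2*sqrt(2)*j^3 + 5*sqrt(2)*j^2/2 + 40*j^2 - 56*sqrt(2)*j + 42*sqrt(2))/(j^2*(j^4 - 16*j^3 + 88*j^2 - 192*j + 144))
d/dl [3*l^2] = 6*l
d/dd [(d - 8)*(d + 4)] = 2*d - 4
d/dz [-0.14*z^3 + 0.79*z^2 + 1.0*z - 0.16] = -0.42*z^2 + 1.58*z + 1.0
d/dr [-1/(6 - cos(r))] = sin(r)/(cos(r) - 6)^2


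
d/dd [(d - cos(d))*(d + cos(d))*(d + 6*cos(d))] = -6*d^2*sin(d) + 3*d^2 + d*sin(2*d) + 12*d*cos(d) + 18*sin(d)*cos(d)^2 - cos(d)^2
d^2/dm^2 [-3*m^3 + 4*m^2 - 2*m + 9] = 8 - 18*m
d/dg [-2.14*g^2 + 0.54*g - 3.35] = 0.54 - 4.28*g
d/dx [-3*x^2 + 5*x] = 5 - 6*x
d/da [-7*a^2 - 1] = -14*a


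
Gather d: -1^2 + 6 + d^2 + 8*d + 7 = d^2 + 8*d + 12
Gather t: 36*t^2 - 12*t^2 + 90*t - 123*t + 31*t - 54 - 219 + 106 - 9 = 24*t^2 - 2*t - 176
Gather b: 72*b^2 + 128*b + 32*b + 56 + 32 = 72*b^2 + 160*b + 88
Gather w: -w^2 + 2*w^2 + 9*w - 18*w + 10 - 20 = w^2 - 9*w - 10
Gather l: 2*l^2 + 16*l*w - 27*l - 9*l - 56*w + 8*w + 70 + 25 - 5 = 2*l^2 + l*(16*w - 36) - 48*w + 90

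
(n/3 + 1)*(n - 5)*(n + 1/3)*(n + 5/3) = n^4/3 - 166*n^2/27 - 280*n/27 - 25/9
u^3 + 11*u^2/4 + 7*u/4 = u*(u + 1)*(u + 7/4)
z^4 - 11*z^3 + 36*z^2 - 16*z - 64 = (z - 4)^3*(z + 1)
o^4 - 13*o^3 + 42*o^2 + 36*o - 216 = (o - 6)^2*(o - 3)*(o + 2)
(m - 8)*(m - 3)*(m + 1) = m^3 - 10*m^2 + 13*m + 24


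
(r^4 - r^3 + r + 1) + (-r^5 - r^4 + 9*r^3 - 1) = -r^5 + 8*r^3 + r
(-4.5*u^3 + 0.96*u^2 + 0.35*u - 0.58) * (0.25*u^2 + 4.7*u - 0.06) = -1.125*u^5 - 20.91*u^4 + 4.8695*u^3 + 1.4424*u^2 - 2.747*u + 0.0348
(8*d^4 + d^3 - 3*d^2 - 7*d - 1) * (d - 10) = 8*d^5 - 79*d^4 - 13*d^3 + 23*d^2 + 69*d + 10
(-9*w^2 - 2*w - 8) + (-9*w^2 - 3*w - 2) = -18*w^2 - 5*w - 10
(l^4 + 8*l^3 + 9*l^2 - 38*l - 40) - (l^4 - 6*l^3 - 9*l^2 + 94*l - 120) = 14*l^3 + 18*l^2 - 132*l + 80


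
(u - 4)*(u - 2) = u^2 - 6*u + 8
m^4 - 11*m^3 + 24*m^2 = m^2*(m - 8)*(m - 3)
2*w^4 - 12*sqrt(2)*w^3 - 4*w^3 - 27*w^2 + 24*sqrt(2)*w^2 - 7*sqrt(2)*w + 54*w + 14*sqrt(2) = (w - 2)*(w - 7*sqrt(2))*(sqrt(2)*w + 1)^2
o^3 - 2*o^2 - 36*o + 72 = (o - 6)*(o - 2)*(o + 6)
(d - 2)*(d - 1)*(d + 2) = d^3 - d^2 - 4*d + 4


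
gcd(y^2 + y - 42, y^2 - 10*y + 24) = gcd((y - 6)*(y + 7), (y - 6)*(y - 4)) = y - 6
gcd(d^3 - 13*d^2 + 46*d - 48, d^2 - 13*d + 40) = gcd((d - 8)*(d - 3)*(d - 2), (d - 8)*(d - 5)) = d - 8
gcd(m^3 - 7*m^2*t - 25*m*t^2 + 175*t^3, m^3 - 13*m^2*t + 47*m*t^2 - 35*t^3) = m^2 - 12*m*t + 35*t^2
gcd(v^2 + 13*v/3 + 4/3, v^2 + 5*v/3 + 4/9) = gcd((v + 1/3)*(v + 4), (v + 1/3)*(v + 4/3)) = v + 1/3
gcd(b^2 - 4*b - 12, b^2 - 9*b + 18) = b - 6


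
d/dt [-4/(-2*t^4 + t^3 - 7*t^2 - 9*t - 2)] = 4*(-8*t^3 + 3*t^2 - 14*t - 9)/(2*t^4 - t^3 + 7*t^2 + 9*t + 2)^2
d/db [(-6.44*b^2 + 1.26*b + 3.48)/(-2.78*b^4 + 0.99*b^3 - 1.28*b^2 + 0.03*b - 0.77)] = (-35.8064*b^5 + 16.884*b^4 + 36.2028*b^3 - 8.916*b^2 + 18.8264*b - 1.0746)/(7.7284*b^8 - 5.5044*b^7 + 8.0969*b^6 - 2.7012*b^5 + 5.979*b^4 - 1.6014*b^3 + 1.9721*b^2 - 0.0462*b + 0.5929)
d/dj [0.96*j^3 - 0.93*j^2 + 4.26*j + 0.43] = 2.88*j^2 - 1.86*j + 4.26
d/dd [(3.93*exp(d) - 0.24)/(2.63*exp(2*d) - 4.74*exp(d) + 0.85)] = (-10.3359*exp(2*d) + 1.2624*exp(d) + 2.2029)*exp(d)/(6.9169*exp(4*d) - 24.9324*exp(3*d) + 26.9386*exp(2*d) - 8.058*exp(d) + 0.7225)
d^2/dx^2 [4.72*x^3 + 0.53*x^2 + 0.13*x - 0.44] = 28.32*x + 1.06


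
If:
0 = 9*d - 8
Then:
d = 8/9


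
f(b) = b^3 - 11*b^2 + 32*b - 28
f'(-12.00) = 728.00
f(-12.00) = -3724.00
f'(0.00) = 32.00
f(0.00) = -28.00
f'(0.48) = 22.13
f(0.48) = -15.06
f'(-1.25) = 64.19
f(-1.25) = -87.14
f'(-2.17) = 93.87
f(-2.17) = -159.46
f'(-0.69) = 48.61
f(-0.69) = -55.65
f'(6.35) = 13.27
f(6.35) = -12.30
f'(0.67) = 18.61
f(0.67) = -11.20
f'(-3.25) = 135.19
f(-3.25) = -282.52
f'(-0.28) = 38.40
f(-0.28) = -37.84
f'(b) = 3*b^2 - 22*b + 32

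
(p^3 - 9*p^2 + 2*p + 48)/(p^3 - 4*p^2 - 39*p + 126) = (p^2 - 6*p - 16)/(p^2 - p - 42)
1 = 1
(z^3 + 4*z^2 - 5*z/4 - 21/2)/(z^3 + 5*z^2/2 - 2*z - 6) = (z + 7/2)/(z + 2)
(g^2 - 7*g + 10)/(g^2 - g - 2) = (g - 5)/(g + 1)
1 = 1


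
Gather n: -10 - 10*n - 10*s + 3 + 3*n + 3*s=-7*n - 7*s - 7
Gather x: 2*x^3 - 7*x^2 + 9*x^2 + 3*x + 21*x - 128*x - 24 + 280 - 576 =2*x^3 + 2*x^2 - 104*x - 320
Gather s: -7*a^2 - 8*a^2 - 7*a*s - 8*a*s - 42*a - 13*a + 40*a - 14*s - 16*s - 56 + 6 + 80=-15*a^2 - 15*a + s*(-15*a - 30) + 30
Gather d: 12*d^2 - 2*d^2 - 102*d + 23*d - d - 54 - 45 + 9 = 10*d^2 - 80*d - 90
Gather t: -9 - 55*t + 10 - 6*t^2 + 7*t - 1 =-6*t^2 - 48*t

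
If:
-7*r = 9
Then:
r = -9/7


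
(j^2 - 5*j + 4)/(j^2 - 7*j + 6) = (j - 4)/(j - 6)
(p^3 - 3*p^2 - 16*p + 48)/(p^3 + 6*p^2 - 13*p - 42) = (p^2 - 16)/(p^2 + 9*p + 14)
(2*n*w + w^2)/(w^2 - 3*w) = (2*n + w)/(w - 3)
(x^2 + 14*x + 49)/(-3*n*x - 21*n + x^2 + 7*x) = (x + 7)/(-3*n + x)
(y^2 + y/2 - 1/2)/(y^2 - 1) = (y - 1/2)/(y - 1)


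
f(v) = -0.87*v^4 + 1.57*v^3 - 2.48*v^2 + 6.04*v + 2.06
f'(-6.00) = 957.04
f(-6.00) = -1590.10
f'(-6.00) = 957.04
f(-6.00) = -1590.10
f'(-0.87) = 16.21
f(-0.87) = -6.60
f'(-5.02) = 589.87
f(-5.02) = -841.87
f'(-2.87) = 141.34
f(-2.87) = -131.84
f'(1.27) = 0.21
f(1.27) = 6.68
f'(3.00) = -60.41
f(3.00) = -30.22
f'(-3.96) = 315.65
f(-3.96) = -372.19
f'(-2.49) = 101.32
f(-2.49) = -86.04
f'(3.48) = -100.84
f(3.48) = -68.38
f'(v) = -3.48*v^3 + 4.71*v^2 - 4.96*v + 6.04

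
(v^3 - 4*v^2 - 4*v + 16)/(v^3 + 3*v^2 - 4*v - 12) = (v - 4)/(v + 3)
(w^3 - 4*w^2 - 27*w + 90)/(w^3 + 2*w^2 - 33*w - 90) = (w - 3)/(w + 3)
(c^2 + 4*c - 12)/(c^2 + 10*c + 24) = (c - 2)/(c + 4)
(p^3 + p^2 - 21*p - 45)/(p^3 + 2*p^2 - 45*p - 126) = (p^2 - 2*p - 15)/(p^2 - p - 42)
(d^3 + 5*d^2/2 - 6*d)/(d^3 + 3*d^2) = (d^2 + 5*d/2 - 6)/(d*(d + 3))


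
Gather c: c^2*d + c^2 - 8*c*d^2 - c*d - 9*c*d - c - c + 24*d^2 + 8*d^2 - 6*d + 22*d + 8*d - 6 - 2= c^2*(d + 1) + c*(-8*d^2 - 10*d - 2) + 32*d^2 + 24*d - 8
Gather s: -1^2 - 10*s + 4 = 3 - 10*s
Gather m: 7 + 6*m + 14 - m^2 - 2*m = -m^2 + 4*m + 21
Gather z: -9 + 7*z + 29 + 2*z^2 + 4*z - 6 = 2*z^2 + 11*z + 14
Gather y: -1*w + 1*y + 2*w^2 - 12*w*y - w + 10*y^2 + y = 2*w^2 - 2*w + 10*y^2 + y*(2 - 12*w)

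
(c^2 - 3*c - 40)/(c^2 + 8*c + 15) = (c - 8)/(c + 3)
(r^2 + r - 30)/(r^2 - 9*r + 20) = (r + 6)/(r - 4)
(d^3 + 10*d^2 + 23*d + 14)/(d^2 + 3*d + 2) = d + 7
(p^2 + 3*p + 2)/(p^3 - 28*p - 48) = (p + 1)/(p^2 - 2*p - 24)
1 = 1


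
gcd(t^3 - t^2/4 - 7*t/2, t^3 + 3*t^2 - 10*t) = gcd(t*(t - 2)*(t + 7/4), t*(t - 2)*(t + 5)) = t^2 - 2*t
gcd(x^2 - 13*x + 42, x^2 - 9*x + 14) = x - 7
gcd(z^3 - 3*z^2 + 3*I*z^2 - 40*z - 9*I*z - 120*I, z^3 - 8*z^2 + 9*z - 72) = z^2 + z*(-8 + 3*I) - 24*I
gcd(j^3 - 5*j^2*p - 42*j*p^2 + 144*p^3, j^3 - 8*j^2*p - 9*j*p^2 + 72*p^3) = j^2 - 11*j*p + 24*p^2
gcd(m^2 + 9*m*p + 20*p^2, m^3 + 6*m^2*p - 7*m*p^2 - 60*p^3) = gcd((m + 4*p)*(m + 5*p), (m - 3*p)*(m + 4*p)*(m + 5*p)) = m^2 + 9*m*p + 20*p^2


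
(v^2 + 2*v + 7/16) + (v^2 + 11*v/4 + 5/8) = 2*v^2 + 19*v/4 + 17/16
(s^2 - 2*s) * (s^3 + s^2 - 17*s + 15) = s^5 - s^4 - 19*s^3 + 49*s^2 - 30*s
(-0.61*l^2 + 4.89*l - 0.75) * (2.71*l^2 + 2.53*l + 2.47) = -1.6531*l^4 + 11.7086*l^3 + 8.8325*l^2 + 10.1808*l - 1.8525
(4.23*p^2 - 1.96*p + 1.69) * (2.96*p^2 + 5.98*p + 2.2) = 12.5208*p^4 + 19.4938*p^3 + 2.5876*p^2 + 5.7942*p + 3.718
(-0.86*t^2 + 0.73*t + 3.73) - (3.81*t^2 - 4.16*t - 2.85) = -4.67*t^2 + 4.89*t + 6.58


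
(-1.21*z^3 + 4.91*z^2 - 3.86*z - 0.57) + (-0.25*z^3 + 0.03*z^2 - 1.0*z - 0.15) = -1.46*z^3 + 4.94*z^2 - 4.86*z - 0.72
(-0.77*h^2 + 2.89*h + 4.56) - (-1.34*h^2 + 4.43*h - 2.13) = 0.57*h^2 - 1.54*h + 6.69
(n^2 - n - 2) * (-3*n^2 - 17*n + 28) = -3*n^4 - 14*n^3 + 51*n^2 + 6*n - 56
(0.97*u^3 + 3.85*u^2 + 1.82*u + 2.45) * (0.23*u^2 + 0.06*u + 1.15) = 0.2231*u^5 + 0.9437*u^4 + 1.7651*u^3 + 5.1002*u^2 + 2.24*u + 2.8175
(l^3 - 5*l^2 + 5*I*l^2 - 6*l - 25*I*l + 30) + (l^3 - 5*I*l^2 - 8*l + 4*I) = 2*l^3 - 5*l^2 - 14*l - 25*I*l + 30 + 4*I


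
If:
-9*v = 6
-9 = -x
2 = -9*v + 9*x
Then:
No Solution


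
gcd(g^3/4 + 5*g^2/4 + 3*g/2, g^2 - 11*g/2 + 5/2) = 1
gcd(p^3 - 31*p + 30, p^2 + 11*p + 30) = p + 6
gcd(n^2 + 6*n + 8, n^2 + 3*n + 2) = n + 2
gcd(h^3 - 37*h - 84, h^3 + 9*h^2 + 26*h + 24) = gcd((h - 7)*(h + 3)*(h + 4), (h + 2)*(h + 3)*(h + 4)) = h^2 + 7*h + 12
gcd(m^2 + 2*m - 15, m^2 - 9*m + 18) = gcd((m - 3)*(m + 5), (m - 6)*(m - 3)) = m - 3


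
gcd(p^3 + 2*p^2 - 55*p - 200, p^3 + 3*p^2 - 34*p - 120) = p + 5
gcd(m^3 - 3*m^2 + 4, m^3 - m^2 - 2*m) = m^2 - m - 2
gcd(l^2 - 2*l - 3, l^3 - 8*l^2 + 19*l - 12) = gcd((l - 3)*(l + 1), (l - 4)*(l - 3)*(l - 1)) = l - 3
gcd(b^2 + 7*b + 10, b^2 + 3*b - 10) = b + 5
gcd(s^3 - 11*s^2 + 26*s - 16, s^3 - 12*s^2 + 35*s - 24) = s^2 - 9*s + 8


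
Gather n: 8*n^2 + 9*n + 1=8*n^2 + 9*n + 1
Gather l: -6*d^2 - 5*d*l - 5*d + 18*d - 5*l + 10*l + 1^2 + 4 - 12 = -6*d^2 + 13*d + l*(5 - 5*d) - 7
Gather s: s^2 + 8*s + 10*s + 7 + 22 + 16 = s^2 + 18*s + 45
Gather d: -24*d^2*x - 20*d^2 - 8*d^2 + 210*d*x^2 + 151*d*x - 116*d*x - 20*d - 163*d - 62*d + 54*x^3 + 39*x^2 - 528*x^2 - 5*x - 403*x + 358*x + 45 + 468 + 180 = d^2*(-24*x - 28) + d*(210*x^2 + 35*x - 245) + 54*x^3 - 489*x^2 - 50*x + 693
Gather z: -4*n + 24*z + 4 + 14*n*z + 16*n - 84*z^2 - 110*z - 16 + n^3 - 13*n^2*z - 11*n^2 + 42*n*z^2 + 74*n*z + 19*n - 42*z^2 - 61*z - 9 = n^3 - 11*n^2 + 31*n + z^2*(42*n - 126) + z*(-13*n^2 + 88*n - 147) - 21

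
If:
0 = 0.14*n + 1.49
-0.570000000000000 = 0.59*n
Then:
No Solution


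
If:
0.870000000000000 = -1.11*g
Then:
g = -0.78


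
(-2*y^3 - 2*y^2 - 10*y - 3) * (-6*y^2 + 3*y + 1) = 12*y^5 + 6*y^4 + 52*y^3 - 14*y^2 - 19*y - 3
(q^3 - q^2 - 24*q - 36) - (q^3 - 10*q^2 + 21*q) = 9*q^2 - 45*q - 36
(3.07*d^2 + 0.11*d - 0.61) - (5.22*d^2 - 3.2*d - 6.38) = -2.15*d^2 + 3.31*d + 5.77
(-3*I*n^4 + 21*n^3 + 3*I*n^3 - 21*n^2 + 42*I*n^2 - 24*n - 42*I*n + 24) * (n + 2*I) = -3*I*n^5 + 27*n^4 + 3*I*n^4 - 27*n^3 + 84*I*n^3 - 108*n^2 - 84*I*n^2 + 108*n - 48*I*n + 48*I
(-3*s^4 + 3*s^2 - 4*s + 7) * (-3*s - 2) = 9*s^5 + 6*s^4 - 9*s^3 + 6*s^2 - 13*s - 14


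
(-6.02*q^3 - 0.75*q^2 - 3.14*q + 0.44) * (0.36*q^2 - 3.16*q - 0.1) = -2.1672*q^5 + 18.7532*q^4 + 1.8416*q^3 + 10.1558*q^2 - 1.0764*q - 0.044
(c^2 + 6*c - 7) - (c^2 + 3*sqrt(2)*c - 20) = -3*sqrt(2)*c + 6*c + 13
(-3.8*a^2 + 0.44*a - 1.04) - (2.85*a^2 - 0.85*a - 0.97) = -6.65*a^2 + 1.29*a - 0.0700000000000001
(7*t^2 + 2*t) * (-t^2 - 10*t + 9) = -7*t^4 - 72*t^3 + 43*t^2 + 18*t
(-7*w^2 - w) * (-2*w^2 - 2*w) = 14*w^4 + 16*w^3 + 2*w^2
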